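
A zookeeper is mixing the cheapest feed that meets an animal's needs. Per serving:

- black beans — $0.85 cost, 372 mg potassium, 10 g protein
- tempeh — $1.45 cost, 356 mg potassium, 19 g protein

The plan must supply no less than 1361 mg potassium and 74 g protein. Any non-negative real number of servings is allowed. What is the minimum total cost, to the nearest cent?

The cheapest plan sits at a corner of the feasible region — with two constraints it uses at most two foods.
black beans only: max(1361/372, 74/10) = 7.4 servings → $6.29.
tempeh only: max(1361/356, 74/19) = 3.895 servings → $5.65.
black beans + tempeh: the both-tight solution has a negative serving — not a feasible corner.
Cheapest feasible corner: $5.65.

$5.65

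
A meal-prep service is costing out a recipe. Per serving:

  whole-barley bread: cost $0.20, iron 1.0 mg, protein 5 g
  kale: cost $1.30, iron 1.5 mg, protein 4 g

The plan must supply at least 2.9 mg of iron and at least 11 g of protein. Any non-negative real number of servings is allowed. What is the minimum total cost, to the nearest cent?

The cheapest plan sits at a corner of the feasible region — with two constraints it uses at most two foods.
whole-barley bread only: max(2.9/1.0, 11/5) = 2.9 servings → $0.58.
kale only: max(2.9/1.5, 11/4) = 2.75 servings → $3.58.
whole-barley bread + kale with both tight: 1.4 servings and 1 serving → $1.58.
Cheapest feasible corner: $0.58.

$0.58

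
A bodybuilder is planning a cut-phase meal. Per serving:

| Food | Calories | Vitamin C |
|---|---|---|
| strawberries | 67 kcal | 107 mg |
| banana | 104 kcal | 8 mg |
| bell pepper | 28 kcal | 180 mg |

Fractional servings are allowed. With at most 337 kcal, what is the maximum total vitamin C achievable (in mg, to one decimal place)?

Vitamin C per kcal: bell pepper 6.429, strawberries 1.597, banana 0.07692.
With no serving limits, spend the whole calories allowance on bell pepper: 337 kcal / 28 kcal × 180 mg = 2166.4 mg.

2166.4 mg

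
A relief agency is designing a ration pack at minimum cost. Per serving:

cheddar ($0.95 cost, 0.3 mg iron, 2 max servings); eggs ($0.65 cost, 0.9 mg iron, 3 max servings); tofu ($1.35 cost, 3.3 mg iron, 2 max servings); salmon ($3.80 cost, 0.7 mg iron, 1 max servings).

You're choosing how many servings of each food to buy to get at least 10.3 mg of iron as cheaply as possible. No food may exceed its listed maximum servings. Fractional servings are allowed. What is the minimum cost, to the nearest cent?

$8.72

Cost per mg of iron: tofu $0.4091, eggs $0.7222, cheddar $3.1667, salmon $5.4286.
Take 2 servings of tofu: +6.6 mg iron for $2.70 (total $2.70, still need 3.7 mg).
Take 3 servings of eggs: +2.7 mg iron for $1.95 (total $4.65, still need 1.0 mg).
Take 2 servings of cheddar: +0.6 mg iron for $1.90 (total $6.55, still need 0.4 mg).
Take 0.5714 servings of salmon: +0.4 mg iron for $2.17 (total $8.72, still need 0.0 mg).
Filling from the cheapest source first is optimal under one linear minimum: $8.72.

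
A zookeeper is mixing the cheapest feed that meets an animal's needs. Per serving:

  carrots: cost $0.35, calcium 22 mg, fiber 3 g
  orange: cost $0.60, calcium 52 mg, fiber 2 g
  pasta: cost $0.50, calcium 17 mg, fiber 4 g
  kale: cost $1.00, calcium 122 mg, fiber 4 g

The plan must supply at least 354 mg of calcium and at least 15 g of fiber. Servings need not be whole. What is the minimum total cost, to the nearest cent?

At the optimum either one food covers both requirements or two foods hit both targets exactly; no other combination can be cheaper.
carrots only: max(354/22, 15/3) = 16.09 servings → $5.63.
orange only: max(354/52, 15/2) = 7.5 servings → $4.50.
pasta only: max(354/17, 15/4) = 20.82 servings → $10.41.
kale only: max(354/122, 15/4) = 3.75 servings → $3.75.
carrots + orange with both tight: 0.6429 servings and 6.536 servings → $4.15.
carrots + pasta with both targets exact would need a negative amount; discard.
carrots + kale with both tight: 1.489 servings and 2.633 servings → $3.15.
orange + pasta with both tight: 6.672 servings and 0.4138 servings → $4.21.
orange + kale: the both-tight solution has a negative serving — not a feasible corner.
pasta + kale with both tight: 0.9857 servings and 2.764 servings → $3.26.
So the least-cost plan costs $3.15.

$3.15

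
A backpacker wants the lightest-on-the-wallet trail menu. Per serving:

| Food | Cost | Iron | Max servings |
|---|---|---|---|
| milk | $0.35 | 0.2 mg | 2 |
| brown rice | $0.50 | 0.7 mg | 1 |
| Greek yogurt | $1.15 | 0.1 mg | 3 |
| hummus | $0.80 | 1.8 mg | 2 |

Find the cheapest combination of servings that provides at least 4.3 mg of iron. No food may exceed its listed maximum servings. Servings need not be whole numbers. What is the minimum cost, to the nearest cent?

Cost per mg of iron: hummus $0.4444, brown rice $0.7143, milk $1.7500, Greek yogurt $11.5000.
Take 2 servings of hummus: +3.6 mg iron for $1.60 (total $1.60, still need 0.7 mg).
Take 1 serving of brown rice: +0.7 mg iron for $0.50 (total $2.10, still need 0.0 mg).
Greedy by cheapest-per-mg is optimal for a single linear constraint, so the minimum cost is $2.10.

$2.10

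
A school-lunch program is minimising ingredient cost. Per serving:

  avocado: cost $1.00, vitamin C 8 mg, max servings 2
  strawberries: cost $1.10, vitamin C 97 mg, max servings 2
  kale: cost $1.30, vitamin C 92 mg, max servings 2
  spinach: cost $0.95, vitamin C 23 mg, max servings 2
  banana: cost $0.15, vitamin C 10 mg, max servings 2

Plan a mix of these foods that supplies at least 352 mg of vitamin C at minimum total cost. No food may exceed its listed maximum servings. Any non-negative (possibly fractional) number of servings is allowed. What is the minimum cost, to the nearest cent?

$4.43

Cost per mg of vitamin C: strawberries $0.0113, kale $0.0141, banana $0.0150, spinach $0.0413, avocado $0.1250.
Take 2 servings of strawberries: +194.0 mg vitamin C for $2.20 (total $2.20, still need 158.0 mg).
Take 1.717 servings of kale: +158.0 mg vitamin C for $2.23 (total $4.43, still need 0.0 mg).
Greedy by cheapest-per-mg is optimal for a single linear constraint, so the minimum cost is $4.43.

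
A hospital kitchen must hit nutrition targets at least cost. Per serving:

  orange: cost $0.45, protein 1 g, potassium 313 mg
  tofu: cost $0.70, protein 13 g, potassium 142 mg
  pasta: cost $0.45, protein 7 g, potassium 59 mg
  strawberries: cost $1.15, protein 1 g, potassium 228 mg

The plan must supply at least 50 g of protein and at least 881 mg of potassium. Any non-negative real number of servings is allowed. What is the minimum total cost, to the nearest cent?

Two binding constraints pin down two serving amounts, so the optimal mix uses at most two foods. The candidates are each food alone (scaled to the tighter of protein/potassium) and each pair with both constraints tight.
orange only: max(50/1, 881/313) = 50 servings → $22.50.
tofu only: max(50/13, 881/142) = 6.204 servings → $4.34.
pasta only: max(50/7, 881/59) = 14.93 servings → $6.72.
strawberries only: max(50/1, 881/228) = 50 servings → $57.50.
orange + tofu with both tight: 1.108 servings and 3.761 servings → $3.13.
orange + pasta with both tight: 1.509 servings and 6.927 servings → $3.80.
orange + strawberries with both targets exact would need a negative amount; discard.
tofu + pasta: intersection lies outside the first quadrant.
tofu + strawberries with both tight: 3.727 servings and 1.543 servings → $4.38.
pasta + strawberries with both tight: 6.844 servings and 2.093 servings → $5.49.
So the least-cost plan costs $3.13.

$3.13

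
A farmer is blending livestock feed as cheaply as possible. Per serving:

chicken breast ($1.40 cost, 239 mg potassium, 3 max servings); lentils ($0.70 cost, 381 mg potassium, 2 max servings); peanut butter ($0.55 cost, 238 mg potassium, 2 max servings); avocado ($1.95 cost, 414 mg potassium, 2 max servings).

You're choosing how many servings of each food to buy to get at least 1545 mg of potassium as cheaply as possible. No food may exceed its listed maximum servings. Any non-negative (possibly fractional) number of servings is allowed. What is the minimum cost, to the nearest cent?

$3.95

Cost per mg of potassium: lentils $0.0018, peanut butter $0.0023, avocado $0.0047, chicken breast $0.0059.
Take 2 servings of lentils: +762.0 mg potassium for $1.40 (total $1.40, still need 783.0 mg).
Take 2 servings of peanut butter: +476.0 mg potassium for $1.10 (total $2.50, still need 307.0 mg).
Take 0.7415 servings of avocado: +307.0 mg potassium for $1.45 (total $3.95, still need 0.0 mg).
Greedy by cheapest-per-mg is optimal for a single linear constraint, so the minimum cost is $3.95.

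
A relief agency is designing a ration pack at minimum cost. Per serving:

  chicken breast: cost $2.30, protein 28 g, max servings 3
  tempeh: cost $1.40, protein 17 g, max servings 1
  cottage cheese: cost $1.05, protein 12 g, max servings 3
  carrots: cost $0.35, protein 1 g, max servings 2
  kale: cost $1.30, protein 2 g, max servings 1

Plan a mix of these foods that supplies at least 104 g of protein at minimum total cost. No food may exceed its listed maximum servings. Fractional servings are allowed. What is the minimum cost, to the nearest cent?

Cost per g of protein: chicken breast $0.0821, tempeh $0.0824, cottage cheese $0.0875, carrots $0.3500, kale $0.6500.
Take 3 servings of chicken breast: +84.0 g protein for $6.90 (total $6.90, still need 20.0 g).
Take 1 serving of tempeh: +17.0 g protein for $1.40 (total $8.30, still need 3.0 g).
Take 0.25 servings of cottage cheese: +3.0 g protein for $0.26 (total $8.56, still need 0.0 g).
Greedy by cheapest-per-g is optimal for a single linear constraint, so the minimum cost is $8.56.

$8.56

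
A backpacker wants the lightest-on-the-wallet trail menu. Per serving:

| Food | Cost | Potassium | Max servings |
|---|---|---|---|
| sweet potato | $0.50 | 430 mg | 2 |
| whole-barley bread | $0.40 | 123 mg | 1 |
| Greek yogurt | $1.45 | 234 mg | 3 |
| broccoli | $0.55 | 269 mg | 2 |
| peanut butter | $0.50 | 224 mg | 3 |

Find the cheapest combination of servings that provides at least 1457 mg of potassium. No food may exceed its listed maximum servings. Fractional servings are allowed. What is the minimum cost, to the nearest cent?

Cost per mg of potassium: sweet potato $0.0012, broccoli $0.0020, peanut butter $0.0022, whole-barley bread $0.0033, Greek yogurt $0.0062.
Take 2 servings of sweet potato: +860.0 mg potassium for $1.00 (total $1.00, still need 597.0 mg).
Take 2 servings of broccoli: +538.0 mg potassium for $1.10 (total $2.10, still need 59.0 mg).
Take 0.2634 servings of peanut butter: +59.0 mg potassium for $0.13 (total $2.23, still need 0.0 mg).
Filling from the cheapest source first is optimal under one linear minimum: $2.23.

$2.23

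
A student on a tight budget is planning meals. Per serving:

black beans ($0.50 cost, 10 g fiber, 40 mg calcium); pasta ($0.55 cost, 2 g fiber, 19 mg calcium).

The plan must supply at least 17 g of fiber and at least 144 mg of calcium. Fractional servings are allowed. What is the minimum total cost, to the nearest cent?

$1.80

The cheapest plan sits at a corner of the feasible region — with two constraints it uses at most two foods.
black beans only: max(17/10, 144/40) = 3.6 servings → $1.80.
pasta only: max(17/2, 144/19) = 8.5 servings → $4.67.
black beans + pasta with both tight: 0.3182 servings and 6.909 servings → $3.96.
The minimum over all feasible corners is $1.80.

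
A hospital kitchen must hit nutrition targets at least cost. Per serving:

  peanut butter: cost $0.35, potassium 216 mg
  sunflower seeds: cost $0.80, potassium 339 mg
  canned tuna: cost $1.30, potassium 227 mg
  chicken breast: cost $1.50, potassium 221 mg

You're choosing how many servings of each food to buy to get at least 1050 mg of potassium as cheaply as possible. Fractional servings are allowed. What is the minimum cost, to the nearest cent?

Cost per mg of potassium: peanut butter $0.0016, sunflower seeds $0.0024, canned tuna $0.0057, chicken breast $0.0068.
With no serving limits, use only peanut butter: 1050 mg / 216 mg = 4.861 servings × $0.35 = $1.70.

$1.70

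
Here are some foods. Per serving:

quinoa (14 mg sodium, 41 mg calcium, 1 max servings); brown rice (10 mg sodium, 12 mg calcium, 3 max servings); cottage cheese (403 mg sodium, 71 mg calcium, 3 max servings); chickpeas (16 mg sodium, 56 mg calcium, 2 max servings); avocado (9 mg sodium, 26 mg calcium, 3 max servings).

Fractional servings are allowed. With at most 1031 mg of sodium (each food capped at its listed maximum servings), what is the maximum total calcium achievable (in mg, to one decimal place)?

Calcium per mg sodium: chickpeas 3.5, quinoa 2.929, avocado 2.889, brown rice 1.2, cottage cheese 0.1762.
Take 2 servings of chickpeas: uses 32 mg sodium, +112.0 mg calcium (running total 112.0 mg).
Take 1 serving of quinoa: uses 14 mg sodium, +41.0 mg calcium (running total 153.0 mg).
Take 3 servings of avocado: uses 27 mg sodium, +78.0 mg calcium (running total 231.0 mg).
Take 3 servings of brown rice: uses 30 mg sodium, +36.0 mg calcium (running total 267.0 mg).
Take 2.303 servings of cottage cheese: uses 928 mg sodium, +163.5 mg calcium (running total 430.5 mg).
Filling greedily by calcium-per-mg sodium is optimal for one linear limit, giving 430.5 mg.

430.5 mg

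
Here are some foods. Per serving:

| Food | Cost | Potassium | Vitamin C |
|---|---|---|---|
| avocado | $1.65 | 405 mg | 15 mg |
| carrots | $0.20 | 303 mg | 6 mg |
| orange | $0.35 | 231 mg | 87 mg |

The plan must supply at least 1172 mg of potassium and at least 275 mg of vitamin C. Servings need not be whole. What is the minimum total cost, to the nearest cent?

Minimising a linear cost over {potassium ≥ 1172, vitamin C ≥ 275, servings ≥ 0} — the optimum is at a vertex, using one or two foods.
avocado only: max(1172/405, 275/15) = 18.33 servings → $30.25.
carrots only: max(1172/303, 275/6) = 45.83 servings → $9.17.
orange only: max(1172/231, 275/87) = 5.074 servings → $1.78.
avocado + carrots: intersection lies outside the first quadrant.
avocado + orange with both tight: 1.21 servings and 2.952 servings → $3.03.
carrots + orange with both tight: 1.539 servings and 3.055 servings → $1.38.
The minimum over all feasible corners is $1.38.

$1.38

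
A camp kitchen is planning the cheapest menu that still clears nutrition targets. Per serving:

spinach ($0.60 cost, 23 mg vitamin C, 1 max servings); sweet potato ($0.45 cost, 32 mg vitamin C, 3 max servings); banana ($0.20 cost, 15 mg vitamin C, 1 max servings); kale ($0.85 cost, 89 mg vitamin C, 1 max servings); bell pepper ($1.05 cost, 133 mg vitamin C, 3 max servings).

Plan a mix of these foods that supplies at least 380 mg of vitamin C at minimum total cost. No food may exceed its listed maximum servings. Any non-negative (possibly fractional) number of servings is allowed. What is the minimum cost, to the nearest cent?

$3.00

Cost per mg of vitamin C: bell pepper $0.0079, kale $0.0096, banana $0.0133, sweet potato $0.0141, spinach $0.0261.
Take 2.857 servings of bell pepper: +380.0 mg vitamin C for $3.00 (total $3.00, still need 0.0 mg).
Greedy by cheapest-per-mg is optimal for a single linear constraint, so the minimum cost is $3.00.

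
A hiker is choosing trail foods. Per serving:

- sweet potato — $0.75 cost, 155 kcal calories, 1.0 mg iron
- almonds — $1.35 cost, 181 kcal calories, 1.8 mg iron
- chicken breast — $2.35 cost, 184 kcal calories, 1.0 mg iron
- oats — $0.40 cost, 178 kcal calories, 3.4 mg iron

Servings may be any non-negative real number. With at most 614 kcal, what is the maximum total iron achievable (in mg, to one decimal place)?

Iron per kcal: oats 0.0191, almonds 0.009945, sweet potato 0.006452, chicken breast 0.005435.
With no serving limits, spend the whole calories allowance on oats: 614 kcal / 178 kcal × 3.4 mg = 11.7 mg.

11.7 mg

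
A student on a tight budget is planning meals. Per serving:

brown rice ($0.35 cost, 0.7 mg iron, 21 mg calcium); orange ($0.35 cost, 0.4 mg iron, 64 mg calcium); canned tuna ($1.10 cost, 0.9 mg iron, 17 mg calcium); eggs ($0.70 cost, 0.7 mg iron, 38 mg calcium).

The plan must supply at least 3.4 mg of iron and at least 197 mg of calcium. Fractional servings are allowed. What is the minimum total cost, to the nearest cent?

$1.97

brown rice only: max(3.4/0.7, 197/21) = 9.381 servings → $3.28.
orange only: max(3.4/0.4, 197/64) = 8.5 servings → $2.98.
canned tuna only: max(3.4/0.9, 197/17) = 11.59 servings → $12.75.
eggs only: max(3.4/0.7, 197/38) = 5.184 servings → $3.63.
brown rice + orange with both tight: 3.813 servings and 1.827 servings → $1.97.
brown rice + canned tuna with both targets exact would need a negative amount; discard.
brown rice + eggs: intersection lies outside the first quadrant.
orange + canned tuna with both tight: 2.352 servings and 2.732 servings → $3.83.
orange + eggs with both tight: 0.2939 servings and 4.689 servings → $3.39.
canned tuna + eggs: intersection lies outside the first quadrant.
Cheapest feasible corner: $1.97.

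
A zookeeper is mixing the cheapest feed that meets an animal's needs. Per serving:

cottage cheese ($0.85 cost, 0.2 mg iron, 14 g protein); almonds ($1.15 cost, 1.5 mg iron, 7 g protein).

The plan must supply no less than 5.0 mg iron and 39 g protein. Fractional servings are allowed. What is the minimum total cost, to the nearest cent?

A basic optimal solution has at most two foods positive. Try each food alone and each pair with both targets met exactly.
cottage cheese only: max(5.0/0.2, 39/14) = 25 servings → $21.25.
almonds only: max(5.0/1.5, 39/7) = 5.571 servings → $6.41.
cottage cheese + almonds with both tight: 1.199 servings and 3.173 servings → $4.67.
So the least-cost plan costs $4.67.

$4.67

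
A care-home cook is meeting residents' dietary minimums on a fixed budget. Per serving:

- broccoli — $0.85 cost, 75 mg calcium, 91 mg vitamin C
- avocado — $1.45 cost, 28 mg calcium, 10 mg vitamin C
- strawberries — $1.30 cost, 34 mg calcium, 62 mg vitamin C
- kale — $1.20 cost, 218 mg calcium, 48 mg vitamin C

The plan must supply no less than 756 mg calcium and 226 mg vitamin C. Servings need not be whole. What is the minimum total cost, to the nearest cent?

$4.51

The cheapest plan sits at a corner of the feasible region — with two constraints it uses at most two foods.
broccoli only: max(756/75, 226/91) = 10.08 servings → $8.57.
avocado only: max(756/28, 226/10) = 27 servings → $39.15.
strawberries only: max(756/34, 226/62) = 22.24 servings → $28.91.
kale only: max(756/218, 226/48) = 4.708 servings → $5.65.
broccoli + avocado: the both-tight solution has a negative serving — not a feasible corner.
broccoli + strawberries: intersection lies outside the first quadrant.
broccoli + kale with both tight: 0.7994 servings and 3.193 servings → $4.51.
avocado + strawberries with both targets exact would need a negative amount; discard.
avocado + kale with both tight: 15.53 servings and 1.474 servings → $24.28.
strawberries + kale with both tight: 1.092 servings and 3.298 servings → $5.38.
The minimum over all feasible corners is $4.51.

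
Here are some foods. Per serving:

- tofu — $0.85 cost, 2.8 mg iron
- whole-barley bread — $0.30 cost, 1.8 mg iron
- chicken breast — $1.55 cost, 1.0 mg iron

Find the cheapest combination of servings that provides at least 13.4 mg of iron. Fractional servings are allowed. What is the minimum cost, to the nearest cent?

Cost per mg of iron: whole-barley bread $0.1667, tofu $0.3036, chicken breast $1.5500.
With no serving limits, use only whole-barley bread: 13.4 mg / 1.8 mg = 7.444 servings × $0.30 = $2.23.

$2.23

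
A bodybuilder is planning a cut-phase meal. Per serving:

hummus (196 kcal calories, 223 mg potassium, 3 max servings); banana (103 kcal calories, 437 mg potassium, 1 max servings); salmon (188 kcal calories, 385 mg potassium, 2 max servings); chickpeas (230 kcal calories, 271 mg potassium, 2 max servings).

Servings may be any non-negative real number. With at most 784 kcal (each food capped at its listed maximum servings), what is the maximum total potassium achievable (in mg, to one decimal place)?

1566.4 mg

Potassium per kcal: banana 4.243, salmon 2.048, chickpeas 1.178, hummus 1.138.
Take 1 serving of banana: uses 103 kcal, +437.0 mg potassium (running total 437.0 mg).
Take 2 servings of salmon: uses 376 kcal, +770.0 mg potassium (running total 1207.0 mg).
Take 1.326 servings of chickpeas: uses 305 kcal, +359.4 mg potassium (running total 1566.4 mg).
Filling greedily by potassium-per-kcal is optimal for one linear limit, giving 1566.4 mg.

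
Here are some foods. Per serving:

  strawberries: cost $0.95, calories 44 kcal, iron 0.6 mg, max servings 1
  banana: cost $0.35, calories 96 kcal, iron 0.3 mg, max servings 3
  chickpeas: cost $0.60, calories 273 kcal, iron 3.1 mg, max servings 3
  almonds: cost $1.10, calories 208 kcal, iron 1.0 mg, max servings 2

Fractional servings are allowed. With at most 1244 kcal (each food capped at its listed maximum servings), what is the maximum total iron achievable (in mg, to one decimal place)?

Iron per kcal: strawberries 0.01364, chickpeas 0.01136, almonds 0.004808, banana 0.003125.
Take 1 serving of strawberries: uses 44 kcal, +0.6 mg iron (running total 0.6 mg).
Take 3 servings of chickpeas: uses 819 kcal, +9.3 mg iron (running total 9.9 mg).
Take 1.832 servings of almonds: uses 381 kcal, +1.8 mg iron (running total 11.7 mg).
Greedy by best ratio exhausts the calories allowance optimally: 11.7 mg.

11.7 mg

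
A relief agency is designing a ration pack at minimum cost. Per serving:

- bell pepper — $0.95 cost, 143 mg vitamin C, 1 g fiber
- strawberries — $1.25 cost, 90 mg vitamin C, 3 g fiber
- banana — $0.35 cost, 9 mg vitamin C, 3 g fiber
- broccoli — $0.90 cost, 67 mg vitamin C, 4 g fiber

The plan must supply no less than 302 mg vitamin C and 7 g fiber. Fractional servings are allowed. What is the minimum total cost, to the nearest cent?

$2.49

Compare the cost at each extreme point of the feasible region.
bell pepper only: max(302/143, 7/1) = 7 servings → $6.65.
strawberries only: max(302/90, 7/3) = 3.356 servings → $4.19.
banana only: max(302/9, 7/3) = 33.56 servings → $11.74.
broccoli only: max(302/67, 7/4) = 4.507 servings → $4.06.
bell pepper + strawberries with both tight: 0.8142 servings and 2.062 servings → $3.35.
bell pepper + banana with both tight: 2.007 servings and 1.664 servings → $2.49.
bell pepper + broccoli with both tight: 1.463 servings and 1.384 servings → $2.64.
strawberries + banana: the both-tight solution has a negative serving — not a feasible corner.
strawberries + broccoli with both targets exact would need a negative amount; discard.
banana + broccoli: the both-tight solution has a negative serving — not a feasible corner.
So the least-cost plan costs $2.49.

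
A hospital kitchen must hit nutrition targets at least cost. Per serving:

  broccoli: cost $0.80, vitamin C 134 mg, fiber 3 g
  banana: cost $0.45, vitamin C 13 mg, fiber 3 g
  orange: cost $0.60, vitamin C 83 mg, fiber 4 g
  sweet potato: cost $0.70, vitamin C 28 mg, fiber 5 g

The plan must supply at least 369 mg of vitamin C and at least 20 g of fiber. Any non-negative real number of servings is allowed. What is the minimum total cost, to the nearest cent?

$2.97

A basic optimal solution has at most two foods positive. Try each food alone and each pair with both targets met exactly.
broccoli only: max(369/134, 20/3) = 6.667 servings → $5.33.
banana only: max(369/13, 20/3) = 28.38 servings → $12.77.
orange only: max(369/83, 20/4) = 5 servings → $3.00.
sweet potato only: max(369/28, 20/5) = 13.18 servings → $9.22.
broccoli + banana with both tight: 2.333 servings and 4.333 servings → $3.82.
broccoli + orange with both targets exact would need a negative amount; discard.
broccoli + sweet potato with both tight: 2.193 servings and 2.684 servings → $3.63.
banana + orange with both tight: 0.934 servings and 4.299 servings → $3.00.
banana + sweet potato: the both-tight solution has a negative serving — not a feasible corner.
orange + sweet potato with both tight: 4.241 servings and 0.6073 servings → $2.97.
Cheapest feasible corner: $2.97.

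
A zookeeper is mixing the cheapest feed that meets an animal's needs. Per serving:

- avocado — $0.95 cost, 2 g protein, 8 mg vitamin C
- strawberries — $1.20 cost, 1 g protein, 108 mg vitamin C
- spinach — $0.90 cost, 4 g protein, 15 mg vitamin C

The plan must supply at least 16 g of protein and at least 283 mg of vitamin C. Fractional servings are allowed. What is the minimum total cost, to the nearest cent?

$5.69

At the optimum either one food covers both requirements or two foods hit both targets exactly; no other combination can be cheaper.
avocado only: max(16/2, 283/8) = 35.38 servings → $33.61.
strawberries only: max(16/1, 283/108) = 16 servings → $19.20.
spinach only: max(16/4, 283/15) = 18.87 servings → $16.98.
avocado + strawberries with both tight: 6.947 servings and 2.106 servings → $9.13.
avocado + spinach: the both-tight solution has a negative serving — not a feasible corner.
strawberries + spinach with both tight: 2.139 servings and 3.465 servings → $5.69.
So the least-cost plan costs $5.69.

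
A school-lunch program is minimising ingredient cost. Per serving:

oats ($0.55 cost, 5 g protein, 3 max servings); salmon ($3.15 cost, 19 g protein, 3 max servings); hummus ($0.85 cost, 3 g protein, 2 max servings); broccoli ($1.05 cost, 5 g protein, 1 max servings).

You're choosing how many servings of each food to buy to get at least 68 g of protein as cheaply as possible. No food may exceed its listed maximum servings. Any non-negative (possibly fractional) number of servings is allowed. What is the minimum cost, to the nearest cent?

$10.44

Cost per g of protein: oats $0.1100, salmon $0.1658, broccoli $0.2100, hummus $0.2833.
Take 3 servings of oats: +15.0 g protein for $1.65 (total $1.65, still need 53.0 g).
Take 2.789 servings of salmon: +53.0 g protein for $8.79 (total $10.44, still need 0.0 g).
Filling from the cheapest source first is optimal under one linear minimum: $10.44.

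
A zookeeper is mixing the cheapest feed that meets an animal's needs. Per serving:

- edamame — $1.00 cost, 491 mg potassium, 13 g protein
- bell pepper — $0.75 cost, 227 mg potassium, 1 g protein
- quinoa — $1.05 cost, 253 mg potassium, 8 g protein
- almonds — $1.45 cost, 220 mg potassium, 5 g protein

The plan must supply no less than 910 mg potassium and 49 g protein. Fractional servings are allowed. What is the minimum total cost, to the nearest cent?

$3.77

With two linear requirements the optimum uses one or two foods; enumerate the corners.
edamame only: max(910/491, 49/13) = 3.769 servings → $3.77.
bell pepper only: max(910/227, 49/1) = 49 servings → $36.75.
quinoa only: max(910/253, 49/8) = 6.125 servings → $6.43.
almonds only: max(910/220, 49/5) = 9.8 servings → $14.21.
edamame + bell pepper with both targets exact would need a negative amount; discard.
edamame + quinoa: the both-tight solution has a negative serving — not a feasible corner.
edamame + almonds: the both-tight solution has a negative serving — not a feasible corner.
bell pepper + quinoa: the both-tight solution has a negative serving — not a feasible corner.
bell pepper + almonds: the both-tight solution has a negative serving — not a feasible corner.
quinoa + almonds: the both-tight solution has a negative serving — not a feasible corner.
The minimum over all feasible corners is $3.77.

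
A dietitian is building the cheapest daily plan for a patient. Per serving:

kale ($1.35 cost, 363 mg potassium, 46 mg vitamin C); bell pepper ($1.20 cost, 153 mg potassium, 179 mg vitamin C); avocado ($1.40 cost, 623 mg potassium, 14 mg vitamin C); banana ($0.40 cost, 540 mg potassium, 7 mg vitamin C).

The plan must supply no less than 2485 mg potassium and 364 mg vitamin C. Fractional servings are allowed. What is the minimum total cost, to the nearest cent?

$3.88

With two linear requirements the optimum uses one or two foods; enumerate the corners.
kale only: max(2485/363, 364/46) = 7.913 servings → $10.68.
bell pepper only: max(2485/153, 364/179) = 16.24 servings → $19.49.
avocado only: max(2485/623, 364/14) = 26 servings → $36.40.
banana only: max(2485/540, 364/7) = 52 servings → $20.80.
kale + bell pepper with both tight: 6.716 servings and 0.3076 servings → $9.44.
kale + avocado with both targets exact would need a negative amount; discard.
kale + banana: the both-tight solution has a negative serving — not a feasible corner.
bell pepper + avocado with both tight: 1.755 servings and 3.558 servings → $7.09.
bell pepper + banana with both tight: 1.874 servings and 4.071 servings → $3.88.
avocado + banana: the both-tight solution has a negative serving — not a feasible corner.
The minimum over all feasible corners is $3.88.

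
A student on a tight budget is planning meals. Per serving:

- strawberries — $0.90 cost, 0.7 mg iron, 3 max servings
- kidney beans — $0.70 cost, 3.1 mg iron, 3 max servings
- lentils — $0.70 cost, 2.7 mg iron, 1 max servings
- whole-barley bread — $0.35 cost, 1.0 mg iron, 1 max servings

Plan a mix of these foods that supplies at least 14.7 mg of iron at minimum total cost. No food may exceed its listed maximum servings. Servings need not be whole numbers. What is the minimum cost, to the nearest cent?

Cost per mg of iron: kidney beans $0.2258, lentils $0.2593, whole-barley bread $0.3500, strawberries $1.2857.
Take 3 servings of kidney beans: +9.3 mg iron for $2.10 (total $2.10, still need 5.4 mg).
Take 1 serving of lentils: +2.7 mg iron for $0.70 (total $2.80, still need 2.7 mg).
Take 1 serving of whole-barley bread: +1.0 mg iron for $0.35 (total $3.15, still need 1.7 mg).
Take 2.429 servings of strawberries: +1.7 mg iron for $2.19 (total $5.34, still need 0.0 mg).
Filling from the cheapest source first is optimal under one linear minimum: $5.34.

$5.34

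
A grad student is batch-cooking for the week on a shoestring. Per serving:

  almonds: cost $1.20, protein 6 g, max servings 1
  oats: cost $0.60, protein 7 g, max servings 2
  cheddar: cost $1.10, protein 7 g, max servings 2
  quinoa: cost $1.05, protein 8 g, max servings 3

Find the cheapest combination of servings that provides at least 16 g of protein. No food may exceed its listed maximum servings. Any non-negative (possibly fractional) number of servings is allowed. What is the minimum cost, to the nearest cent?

Cost per g of protein: oats $0.0857, quinoa $0.1313, cheddar $0.1571, almonds $0.2000.
Take 2 servings of oats: +14.0 g protein for $1.20 (total $1.20, still need 2.0 g).
Take 0.25 servings of quinoa: +2.0 g protein for $0.26 (total $1.46, still need 0.0 g).
Greedy by cheapest-per-g is optimal for a single linear constraint, so the minimum cost is $1.46.

$1.46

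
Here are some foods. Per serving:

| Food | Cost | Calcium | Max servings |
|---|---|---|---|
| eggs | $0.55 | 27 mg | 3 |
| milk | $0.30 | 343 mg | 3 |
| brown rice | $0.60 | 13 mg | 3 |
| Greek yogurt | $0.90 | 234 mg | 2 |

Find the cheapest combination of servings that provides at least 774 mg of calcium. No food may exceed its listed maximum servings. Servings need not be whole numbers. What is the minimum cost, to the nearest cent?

Cost per mg of calcium: milk $0.0009, Greek yogurt $0.0038, eggs $0.0204, brown rice $0.0462.
Take 2.257 servings of milk: +774.0 mg calcium for $0.68 (total $0.68, still need 0.0 mg).
Filling from the cheapest source first is optimal under one linear minimum: $0.68.

$0.68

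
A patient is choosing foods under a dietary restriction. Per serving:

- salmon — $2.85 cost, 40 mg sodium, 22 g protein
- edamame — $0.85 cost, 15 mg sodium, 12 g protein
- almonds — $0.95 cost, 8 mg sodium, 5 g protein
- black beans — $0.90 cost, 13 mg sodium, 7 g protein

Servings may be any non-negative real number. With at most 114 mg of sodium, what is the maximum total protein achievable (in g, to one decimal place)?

Protein per mg sodium: edamame 0.8, almonds 0.625, salmon 0.55, black beans 0.5385.
With no serving limits, spend the whole sodium allowance on edamame: 114 mg / 15 mg × 12 g = 91.2 g.

91.2 g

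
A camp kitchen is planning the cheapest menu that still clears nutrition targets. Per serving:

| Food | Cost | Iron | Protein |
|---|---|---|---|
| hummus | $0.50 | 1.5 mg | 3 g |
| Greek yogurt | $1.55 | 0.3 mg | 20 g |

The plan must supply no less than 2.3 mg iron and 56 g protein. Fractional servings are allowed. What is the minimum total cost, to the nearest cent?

$4.61

The cheapest plan sits at a corner of the feasible region — with two constraints it uses at most two foods.
hummus only: max(2.3/1.5, 56/3) = 18.67 servings → $9.33.
Greek yogurt only: max(2.3/0.3, 56/20) = 7.667 servings → $11.88.
hummus + Greek yogurt with both tight: 1.003 servings and 2.649 servings → $4.61.
Cheapest feasible corner: $4.61.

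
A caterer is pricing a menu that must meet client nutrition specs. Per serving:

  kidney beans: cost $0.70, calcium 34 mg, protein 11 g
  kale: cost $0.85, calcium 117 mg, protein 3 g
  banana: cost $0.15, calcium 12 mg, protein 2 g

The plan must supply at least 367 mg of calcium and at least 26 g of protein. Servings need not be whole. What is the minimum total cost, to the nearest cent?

An LP optimum is at a vertex; with two nutrient constraints at most two foods are used. Check each candidate.
kidney beans only: max(367/34, 26/11) = 10.79 servings → $7.56.
kale only: max(367/117, 26/3) = 8.667 servings → $7.37.
banana only: max(367/12, 26/2) = 30.58 servings → $4.59.
kidney beans + kale with both tight: 1.638 servings and 2.661 servings → $3.41.
kidney beans + banana: intersection lies outside the first quadrant.
kale + banana with both tight: 2.131 servings and 9.803 servings → $3.28.
Cheapest feasible corner: $3.28.

$3.28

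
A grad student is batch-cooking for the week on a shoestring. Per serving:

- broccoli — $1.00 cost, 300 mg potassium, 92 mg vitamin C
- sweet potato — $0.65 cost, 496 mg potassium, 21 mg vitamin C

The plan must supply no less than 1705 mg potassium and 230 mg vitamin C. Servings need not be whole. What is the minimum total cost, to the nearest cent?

$3.44

At the optimum either one food covers both requirements or two foods hit both targets exactly; no other combination can be cheaper.
broccoli only: max(1705/300, 230/92) = 5.683 servings → $5.68.
sweet potato only: max(1705/496, 230/21) = 10.95 servings → $7.12.
broccoli + sweet potato with both tight: 1.99 servings and 2.234 servings → $3.44.
So the least-cost plan costs $3.44.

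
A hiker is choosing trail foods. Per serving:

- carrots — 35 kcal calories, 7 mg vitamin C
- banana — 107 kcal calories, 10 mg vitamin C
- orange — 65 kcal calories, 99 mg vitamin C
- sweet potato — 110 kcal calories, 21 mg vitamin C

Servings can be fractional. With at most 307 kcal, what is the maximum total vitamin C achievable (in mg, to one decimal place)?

Vitamin C per kcal: orange 1.523, carrots 0.2, sweet potato 0.1909, banana 0.09346.
With no serving limits, spend the whole calories allowance on orange: 307 kcal / 65 kcal × 99 mg = 467.6 mg.

467.6 mg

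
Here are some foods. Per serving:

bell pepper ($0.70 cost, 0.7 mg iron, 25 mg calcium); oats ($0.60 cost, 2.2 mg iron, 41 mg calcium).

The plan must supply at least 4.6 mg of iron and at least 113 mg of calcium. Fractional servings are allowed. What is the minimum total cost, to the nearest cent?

An LP optimum is at a vertex; with two nutrient constraints at most two foods are used. Check each candidate.
bell pepper only: max(4.6/0.7, 113/25) = 6.571 servings → $4.60.
oats only: max(4.6/2.2, 113/41) = 2.756 servings → $1.65.
bell pepper + oats with both tight: 2.281 servings and 1.365 servings → $2.42.
So the least-cost plan costs $1.65.

$1.65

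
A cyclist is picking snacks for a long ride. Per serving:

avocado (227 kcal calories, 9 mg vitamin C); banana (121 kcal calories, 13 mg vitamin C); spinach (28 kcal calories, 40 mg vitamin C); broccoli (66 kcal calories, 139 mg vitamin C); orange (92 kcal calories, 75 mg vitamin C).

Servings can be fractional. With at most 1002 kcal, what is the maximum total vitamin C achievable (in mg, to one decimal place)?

Vitamin C per kcal: broccoli 2.106, spinach 1.429, orange 0.8152, banana 0.1074, avocado 0.03965.
With no serving limits, spend the whole calories allowance on broccoli: 1002 kcal / 66 kcal × 139 mg = 2110.3 mg.

2110.3 mg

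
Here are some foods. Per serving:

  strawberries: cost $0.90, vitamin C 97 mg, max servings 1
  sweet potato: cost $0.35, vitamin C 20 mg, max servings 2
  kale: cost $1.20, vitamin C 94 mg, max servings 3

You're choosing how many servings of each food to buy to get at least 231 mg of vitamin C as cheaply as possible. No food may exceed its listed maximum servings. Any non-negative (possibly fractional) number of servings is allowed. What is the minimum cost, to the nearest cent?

$2.61

Cost per mg of vitamin C: strawberries $0.0093, kale $0.0128, sweet potato $0.0175.
Take 1 serving of strawberries: +97.0 mg vitamin C for $0.90 (total $0.90, still need 134.0 mg).
Take 1.426 servings of kale: +134.0 mg vitamin C for $1.71 (total $2.61, still need 0.0 mg).
Greedy by cheapest-per-mg is optimal for a single linear constraint, so the minimum cost is $2.61.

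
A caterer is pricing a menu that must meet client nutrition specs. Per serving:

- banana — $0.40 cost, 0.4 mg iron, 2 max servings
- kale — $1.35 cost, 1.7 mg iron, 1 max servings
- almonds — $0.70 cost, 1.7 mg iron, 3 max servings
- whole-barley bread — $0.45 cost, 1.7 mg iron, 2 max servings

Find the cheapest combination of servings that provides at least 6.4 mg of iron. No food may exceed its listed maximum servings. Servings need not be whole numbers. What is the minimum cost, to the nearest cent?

$2.14

Cost per mg of iron: whole-barley bread $0.2647, almonds $0.4118, kale $0.7941, banana $1.0000.
Take 2 servings of whole-barley bread: +3.4 mg iron for $0.90 (total $0.90, still need 3.0 mg).
Take 1.765 servings of almonds: +3.0 mg iron for $1.24 (total $2.14, still need 0.0 mg).
Greedy by cheapest-per-mg is optimal for a single linear constraint, so the minimum cost is $2.14.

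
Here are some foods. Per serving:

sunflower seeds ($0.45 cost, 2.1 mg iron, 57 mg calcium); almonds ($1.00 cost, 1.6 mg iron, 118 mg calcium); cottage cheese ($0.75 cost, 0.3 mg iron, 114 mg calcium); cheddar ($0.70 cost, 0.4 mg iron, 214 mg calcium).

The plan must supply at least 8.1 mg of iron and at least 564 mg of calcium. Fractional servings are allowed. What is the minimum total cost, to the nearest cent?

$2.78

Minimising a linear cost over {iron ≥ 8.1, calcium ≥ 564, servings ≥ 0} — the optimum is at a vertex, using one or two foods.
sunflower seeds only: max(8.1/2.1, 564/57) = 9.895 servings → $4.45.
almonds only: max(8.1/1.6, 564/118) = 5.062 servings → $5.06.
cottage cheese only: max(8.1/0.3, 564/114) = 27 servings → $20.25.
cheddar only: max(8.1/0.4, 564/214) = 20.25 servings → $14.18.
sunflower seeds + almonds with both tight: 0.341 servings and 4.615 servings → $4.77.
sunflower seeds + cottage cheese with both tight: 3.393 servings and 3.251 servings → $3.96.
sunflower seeds + cheddar with both tight: 3.534 servings and 1.694 servings → $2.78.
almonds + cottage cheese: the both-tight solution has a negative serving — not a feasible corner.
almonds + cheddar: the both-tight solution has a negative serving — not a feasible corner.
cottage cheese + cheddar: the both-tight solution has a negative serving — not a feasible corner.
The minimum over all feasible corners is $2.78.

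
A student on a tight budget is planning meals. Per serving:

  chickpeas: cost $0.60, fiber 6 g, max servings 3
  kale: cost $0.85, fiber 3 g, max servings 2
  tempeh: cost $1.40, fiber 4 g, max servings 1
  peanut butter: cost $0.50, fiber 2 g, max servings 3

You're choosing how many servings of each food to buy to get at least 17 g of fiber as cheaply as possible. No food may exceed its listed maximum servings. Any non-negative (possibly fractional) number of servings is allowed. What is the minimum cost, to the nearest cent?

Cost per g of fiber: chickpeas $0.1000, peanut butter $0.2500, kale $0.2833, tempeh $0.3500.
Take 2.833 servings of chickpeas: +17.0 g fiber for $1.70 (total $1.70, still need 0.0 g).
Filling from the cheapest source first is optimal under one linear minimum: $1.70.

$1.70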